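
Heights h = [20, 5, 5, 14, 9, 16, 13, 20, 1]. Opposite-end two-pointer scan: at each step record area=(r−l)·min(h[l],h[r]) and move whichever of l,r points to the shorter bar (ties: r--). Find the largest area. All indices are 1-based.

max area = 140

l=1 r=9: min(20,1)*8=8 best=8 *, r--
l=1 r=8: min(20,20)*7=140 best=140 *, r--
l=1 r=7: min(20,13)*6=78 best=140, r--
l=1 r=6: min(20,16)*5=80 best=140, r--
l=1 r=5: min(20,9)*4=36 best=140, r--
l=1 r=4: min(20,14)*3=42 best=140, r--
l=1 r=3: min(20,5)*2=10 best=140, r--
l=1 r=2: min(20,5)*1=5 best=140, r--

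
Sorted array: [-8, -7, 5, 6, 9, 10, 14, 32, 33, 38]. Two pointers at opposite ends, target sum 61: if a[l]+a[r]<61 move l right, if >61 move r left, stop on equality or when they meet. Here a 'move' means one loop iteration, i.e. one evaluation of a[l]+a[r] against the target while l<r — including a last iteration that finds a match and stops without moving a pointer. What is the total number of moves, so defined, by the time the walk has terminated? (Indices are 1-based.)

l=1 r=10: -8+38=30 <61, l++
l=2 r=10: -7+38=31 <61, l++
l=3 r=10: 5+38=43 <61, l++
l=4 r=10: 6+38=44 <61, l++
l=5 r=10: 9+38=47 <61, l++
l=6 r=10: 10+38=48 <61, l++
l=7 r=10: 14+38=52 <61, l++
l=8 r=10: 32+38=70 >61, r--
l=8 r=9: 32+33=65 >61, r--

9 moves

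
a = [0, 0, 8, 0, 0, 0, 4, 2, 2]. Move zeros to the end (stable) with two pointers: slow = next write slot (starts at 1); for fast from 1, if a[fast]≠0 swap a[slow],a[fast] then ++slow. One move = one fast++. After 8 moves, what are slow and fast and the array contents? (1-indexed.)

slow=1 fast=1: a[fast]=0, fast++
slow=1 fast=2: a[fast]=0, fast++
slow=1 fast=3: a[fast]=8≠0 swap→a[1]=8, slow++,fast++
slow=2 fast=4: a[fast]=0, fast++
slow=2 fast=5: a[fast]=0, fast++
slow=2 fast=6: a[fast]=0, fast++
slow=2 fast=7: a[fast]=4≠0 swap→a[2]=4, slow++,fast++
slow=3 fast=8: a[fast]=2≠0 swap→a[3]=2, slow++,fast++

slow=4, fast=9, a=[8, 4, 2, 0, 0, 0, 0, 0, 2]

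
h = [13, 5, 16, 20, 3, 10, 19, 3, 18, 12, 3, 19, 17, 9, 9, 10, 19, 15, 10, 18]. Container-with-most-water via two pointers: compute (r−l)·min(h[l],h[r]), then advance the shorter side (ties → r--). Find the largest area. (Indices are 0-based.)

[0,19] min(13,18)*19=247 best=247 * → l++
[1,19] min(5,18)*18=90 best=247 → l++
[2,19] min(16,18)*17=272 best=272 * → l++
[3,19] min(20,18)*16=288 best=288 * → r--
[3,18] min(20,10)*15=150 best=288 → r--
[3,17] min(20,15)*14=210 best=288 → r--
[3,16] min(20,19)*13=247 best=288 → r--
[3,15] min(20,10)*12=120 best=288 → r--
[3,14] min(20,9)*11=99 best=288 → r--
[3,13] min(20,9)*10=90 best=288 → r--
[3,12] min(20,17)*9=153 best=288 → r--
[3,11] min(20,19)*8=152 best=288 → r--
[3,10] min(20,3)*7=21 best=288 → r--
[3,9] min(20,12)*6=72 best=288 → r--
[3,8] min(20,18)*5=90 best=288 → r--
[3,7] min(20,3)*4=12 best=288 → r--
[3,6] min(20,19)*3=57 best=288 → r--
[3,5] min(20,10)*2=20 best=288 → r--
[3,4] min(20,3)*1=3 best=288 → r--

max area = 288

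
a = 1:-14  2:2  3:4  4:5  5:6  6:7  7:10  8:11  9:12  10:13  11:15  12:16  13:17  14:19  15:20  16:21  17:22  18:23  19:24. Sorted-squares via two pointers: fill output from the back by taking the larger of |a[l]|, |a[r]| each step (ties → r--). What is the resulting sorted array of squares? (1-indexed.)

[4, 16, 25, 36, 49, 100, 121, 144, 169, 196, 225, 256, 289, 361, 400, 441, 484, 529, 576]

[1,19] |-14|<=|24| out[19]=576 → r--
[1,18] |-14|<=|23| out[18]=529 → r--
[1,17] |-14|<=|22| out[17]=484 → r--
[1,16] |-14|<=|21| out[16]=441 → r--
[1,15] |-14|<=|20| out[15]=400 → r--
[1,14] |-14|<=|19| out[14]=361 → r--
[1,13] |-14|<=|17| out[13]=289 → r--
[1,12] |-14|<=|16| out[12]=256 → r--
[1,11] |-14|<=|15| out[11]=225 → r--
[1,10] |-14|>|13| out[10]=196 → l++
[2,10] |2|<=|13| out[9]=169 → r--
[2,9] |2|<=|12| out[8]=144 → r--
[2,8] |2|<=|11| out[7]=121 → r--
[2,7] |2|<=|10| out[6]=100 → r--
[2,6] |2|<=|7| out[5]=49 → r--
[2,5] |2|<=|6| out[4]=36 → r--
[2,4] |2|<=|5| out[3]=25 → r--
[2,3] |2|<=|4| out[2]=16 → r--
[2,2] |2|<=|2| out[1]=4 → r--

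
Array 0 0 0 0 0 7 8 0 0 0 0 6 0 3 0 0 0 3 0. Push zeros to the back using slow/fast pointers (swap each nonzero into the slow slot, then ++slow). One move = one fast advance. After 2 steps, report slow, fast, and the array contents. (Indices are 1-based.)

slow=1, fast=3, a=[0, 0, 0, 0, 0, 7, 8, 0, 0, 0, 0, 6, 0, 3, 0, 0, 0, 3, 0]

slow=1 fast=1: a[fast]=0, fast++
slow=1 fast=2: a[fast]=0, fast++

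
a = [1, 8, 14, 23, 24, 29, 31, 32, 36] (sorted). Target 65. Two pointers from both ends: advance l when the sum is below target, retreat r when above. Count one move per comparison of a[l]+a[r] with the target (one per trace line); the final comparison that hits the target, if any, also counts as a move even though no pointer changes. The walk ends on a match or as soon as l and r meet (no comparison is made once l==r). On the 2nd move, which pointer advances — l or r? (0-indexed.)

l=0 r=8: 1+36=37 <65, l++
l=1 r=8: 8+36=44 <65, l++

l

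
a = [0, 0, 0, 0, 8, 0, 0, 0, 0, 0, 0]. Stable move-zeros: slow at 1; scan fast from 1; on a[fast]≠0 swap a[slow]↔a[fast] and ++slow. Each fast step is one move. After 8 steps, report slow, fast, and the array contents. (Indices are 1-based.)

slow=2, fast=9, a=[8, 0, 0, 0, 0, 0, 0, 0, 0, 0, 0]

slow=1 fast=1: a[fast]=0, fast++
slow=1 fast=2: a[fast]=0, fast++
slow=1 fast=3: a[fast]=0, fast++
slow=1 fast=4: a[fast]=0, fast++
slow=1 fast=5: a[fast]=8≠0 swap→a[1]=8, slow++,fast++
slow=2 fast=6: a[fast]=0, fast++
slow=2 fast=7: a[fast]=0, fast++
slow=2 fast=8: a[fast]=0, fast++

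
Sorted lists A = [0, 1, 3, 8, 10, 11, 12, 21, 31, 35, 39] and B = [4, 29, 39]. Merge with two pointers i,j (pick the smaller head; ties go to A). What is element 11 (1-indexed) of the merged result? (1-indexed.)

merged[11] = 31

[i=1,j=1] A[i]=0<=B[j]=4 take 0 → i++
[i=2,j=1] A[i]=1<=B[j]=4 take 1 → i++
[i=3,j=1] A[i]=3<=B[j]=4 take 3 → i++
[i=4,j=1] A[i]=8>B[j]=4 take 4 → j++
[i=4,j=2] A[i]=8<=B[j]=29 take 8 → i++
[i=5,j=2] A[i]=10<=B[j]=29 take 10 → i++
[i=6,j=2] A[i]=11<=B[j]=29 take 11 → i++
[i=7,j=2] A[i]=12<=B[j]=29 take 12 → i++
[i=8,j=2] A[i]=21<=B[j]=29 take 21 → i++
[i=9,j=2] A[i]=31>B[j]=29 take 29 → j++
[i=9,j=3] A[i]=31<=B[j]=39 take 31 → i++
[i=10,j=3] A[i]=35<=B[j]=39 take 35 → i++
[i=11,j=3] A[i]=39<=B[j]=39 take 39 → i++
[i=12,j=3] A done, take B[j]=39 → j++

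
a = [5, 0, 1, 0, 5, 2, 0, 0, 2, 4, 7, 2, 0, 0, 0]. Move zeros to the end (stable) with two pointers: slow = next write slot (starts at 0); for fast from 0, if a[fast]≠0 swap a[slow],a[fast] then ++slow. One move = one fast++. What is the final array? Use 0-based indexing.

(s=0,f=0) a[fast]=5≠0 swap→a[0]=5 → slow++,fast++
(s=1,f=1) a[fast]=0 → fast++
(s=1,f=2) a[fast]=1≠0 swap→a[1]=1 → slow++,fast++
(s=2,f=3) a[fast]=0 → fast++
(s=2,f=4) a[fast]=5≠0 swap→a[2]=5 → slow++,fast++
(s=3,f=5) a[fast]=2≠0 swap→a[3]=2 → slow++,fast++
(s=4,f=6) a[fast]=0 → fast++
(s=4,f=7) a[fast]=0 → fast++
(s=4,f=8) a[fast]=2≠0 swap→a[4]=2 → slow++,fast++
(s=5,f=9) a[fast]=4≠0 swap→a[5]=4 → slow++,fast++
(s=6,f=10) a[fast]=7≠0 swap→a[6]=7 → slow++,fast++
(s=7,f=11) a[fast]=2≠0 swap→a[7]=2 → slow++,fast++
(s=8,f=12) a[fast]=0 → fast++
(s=8,f=13) a[fast]=0 → fast++
(s=8,f=14) a[fast]=0 → fast++

[5, 1, 5, 2, 2, 4, 7, 2, 0, 0, 0, 0, 0, 0, 0]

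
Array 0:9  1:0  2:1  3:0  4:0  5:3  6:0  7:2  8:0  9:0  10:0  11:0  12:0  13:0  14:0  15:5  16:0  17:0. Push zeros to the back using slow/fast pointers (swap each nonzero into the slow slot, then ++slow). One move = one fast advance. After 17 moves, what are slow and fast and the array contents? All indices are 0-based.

slow=5, fast=17, a=[9, 1, 3, 2, 5, 0, 0, 0, 0, 0, 0, 0, 0, 0, 0, 0, 0, 0]

(s=0,f=0) a[fast]=9≠0 swap→a[0]=9 → slow++,fast++
(s=1,f=1) a[fast]=0 → fast++
(s=1,f=2) a[fast]=1≠0 swap→a[1]=1 → slow++,fast++
(s=2,f=3) a[fast]=0 → fast++
(s=2,f=4) a[fast]=0 → fast++
(s=2,f=5) a[fast]=3≠0 swap→a[2]=3 → slow++,fast++
(s=3,f=6) a[fast]=0 → fast++
(s=3,f=7) a[fast]=2≠0 swap→a[3]=2 → slow++,fast++
(s=4,f=8) a[fast]=0 → fast++
(s=4,f=9) a[fast]=0 → fast++
(s=4,f=10) a[fast]=0 → fast++
(s=4,f=11) a[fast]=0 → fast++
(s=4,f=12) a[fast]=0 → fast++
(s=4,f=13) a[fast]=0 → fast++
(s=4,f=14) a[fast]=0 → fast++
(s=4,f=15) a[fast]=5≠0 swap→a[4]=5 → slow++,fast++
(s=5,f=16) a[fast]=0 → fast++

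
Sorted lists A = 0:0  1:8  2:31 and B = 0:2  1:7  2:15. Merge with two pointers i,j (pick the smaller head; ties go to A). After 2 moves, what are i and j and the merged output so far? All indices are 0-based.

i=1, j=1, merged so far=[0, 2]

i=0 j=0: A[i]=0<=B[j]=2 take 0, i++
i=1 j=0: A[i]=8>B[j]=2 take 2, j++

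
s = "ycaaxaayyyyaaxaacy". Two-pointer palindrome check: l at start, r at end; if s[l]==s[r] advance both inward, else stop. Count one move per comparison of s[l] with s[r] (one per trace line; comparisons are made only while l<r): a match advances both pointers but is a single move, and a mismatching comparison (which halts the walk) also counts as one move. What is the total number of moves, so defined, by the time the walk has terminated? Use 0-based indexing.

9 moves

l=0 r=17: 'y'=='y', l++,r--
l=1 r=16: 'c'=='c', l++,r--
l=2 r=15: 'a'=='a', l++,r--
l=3 r=14: 'a'=='a', l++,r--
l=4 r=13: 'x'=='x', l++,r--
l=5 r=12: 'a'=='a', l++,r--
l=6 r=11: 'a'=='a', l++,r--
l=7 r=10: 'y'=='y', l++,r--
l=8 r=9: 'y'=='y', l++,r--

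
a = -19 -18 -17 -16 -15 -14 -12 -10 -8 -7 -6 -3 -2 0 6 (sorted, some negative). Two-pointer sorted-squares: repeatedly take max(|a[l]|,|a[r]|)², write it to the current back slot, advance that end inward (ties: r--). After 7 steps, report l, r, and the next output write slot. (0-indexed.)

l=7, r=14, next write slot=7

[0,14] |-19|>|6| out[14]=361 → l++
[1,14] |-18|>|6| out[13]=324 → l++
[2,14] |-17|>|6| out[12]=289 → l++
[3,14] |-16|>|6| out[11]=256 → l++
[4,14] |-15|>|6| out[10]=225 → l++
[5,14] |-14|>|6| out[9]=196 → l++
[6,14] |-12|>|6| out[8]=144 → l++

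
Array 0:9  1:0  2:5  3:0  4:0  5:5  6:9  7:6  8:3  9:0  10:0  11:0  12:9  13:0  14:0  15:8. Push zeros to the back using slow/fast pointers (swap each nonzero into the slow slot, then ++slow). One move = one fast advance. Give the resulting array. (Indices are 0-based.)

[9, 5, 5, 9, 6, 3, 9, 8, 0, 0, 0, 0, 0, 0, 0, 0]

slow=0 fast=0: a[fast]=9≠0 swap→a[0]=9, slow++,fast++
slow=1 fast=1: a[fast]=0, fast++
slow=1 fast=2: a[fast]=5≠0 swap→a[1]=5, slow++,fast++
slow=2 fast=3: a[fast]=0, fast++
slow=2 fast=4: a[fast]=0, fast++
slow=2 fast=5: a[fast]=5≠0 swap→a[2]=5, slow++,fast++
slow=3 fast=6: a[fast]=9≠0 swap→a[3]=9, slow++,fast++
slow=4 fast=7: a[fast]=6≠0 swap→a[4]=6, slow++,fast++
slow=5 fast=8: a[fast]=3≠0 swap→a[5]=3, slow++,fast++
slow=6 fast=9: a[fast]=0, fast++
slow=6 fast=10: a[fast]=0, fast++
slow=6 fast=11: a[fast]=0, fast++
slow=6 fast=12: a[fast]=9≠0 swap→a[6]=9, slow++,fast++
slow=7 fast=13: a[fast]=0, fast++
slow=7 fast=14: a[fast]=0, fast++
slow=7 fast=15: a[fast]=8≠0 swap→a[7]=8, slow++,fast++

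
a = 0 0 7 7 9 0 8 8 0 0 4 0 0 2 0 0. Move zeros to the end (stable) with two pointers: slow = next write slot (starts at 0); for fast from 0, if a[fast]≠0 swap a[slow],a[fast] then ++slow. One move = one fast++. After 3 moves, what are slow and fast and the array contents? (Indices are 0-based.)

slow=0 fast=0: a[fast]=0, fast++
slow=0 fast=1: a[fast]=0, fast++
slow=0 fast=2: a[fast]=7≠0 swap→a[0]=7, slow++,fast++

slow=1, fast=3, a=[7, 0, 0, 7, 9, 0, 8, 8, 0, 0, 4, 0, 0, 2, 0, 0]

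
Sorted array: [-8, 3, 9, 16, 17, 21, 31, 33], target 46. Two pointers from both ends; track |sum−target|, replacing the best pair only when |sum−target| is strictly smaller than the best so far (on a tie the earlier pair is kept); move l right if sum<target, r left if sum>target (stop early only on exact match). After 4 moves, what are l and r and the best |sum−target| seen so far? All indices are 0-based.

l=3, r=6, best |Δ|=3

[0,7] -8+33=25 d=21 * → l++
[1,7] 3+33=36 d=10 * → l++
[2,7] 9+33=42 d=4 * → l++
[3,7] 16+33=49 d=3 * → r--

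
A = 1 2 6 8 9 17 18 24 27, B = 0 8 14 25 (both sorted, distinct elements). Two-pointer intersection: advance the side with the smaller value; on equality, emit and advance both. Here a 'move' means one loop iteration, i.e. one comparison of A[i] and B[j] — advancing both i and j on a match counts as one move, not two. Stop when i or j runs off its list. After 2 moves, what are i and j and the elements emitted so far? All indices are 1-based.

[i=1,j=1] 1>0 → j++
[i=1,j=2] 1<8 → i++

i=2, j=2, emitted=[]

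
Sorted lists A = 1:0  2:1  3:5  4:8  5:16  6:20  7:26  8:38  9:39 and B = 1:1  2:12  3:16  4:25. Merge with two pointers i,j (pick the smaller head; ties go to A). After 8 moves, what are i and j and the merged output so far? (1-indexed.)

i=1 j=1: A[i]=0<=B[j]=1 take 0, i++
i=2 j=1: A[i]=1<=B[j]=1 take 1, i++
i=3 j=1: A[i]=5>B[j]=1 take 1, j++
i=3 j=2: A[i]=5<=B[j]=12 take 5, i++
i=4 j=2: A[i]=8<=B[j]=12 take 8, i++
i=5 j=2: A[i]=16>B[j]=12 take 12, j++
i=5 j=3: A[i]=16<=B[j]=16 take 16, i++
i=6 j=3: A[i]=20>B[j]=16 take 16, j++

i=6, j=4, merged so far=[0, 1, 1, 5, 8, 12, 16, 16]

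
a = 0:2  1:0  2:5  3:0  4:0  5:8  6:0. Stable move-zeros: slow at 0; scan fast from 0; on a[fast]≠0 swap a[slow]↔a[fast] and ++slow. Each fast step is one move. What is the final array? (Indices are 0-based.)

slow=0 fast=0: a[fast]=2≠0 swap→a[0]=2, slow++,fast++
slow=1 fast=1: a[fast]=0, fast++
slow=1 fast=2: a[fast]=5≠0 swap→a[1]=5, slow++,fast++
slow=2 fast=3: a[fast]=0, fast++
slow=2 fast=4: a[fast]=0, fast++
slow=2 fast=5: a[fast]=8≠0 swap→a[2]=8, slow++,fast++
slow=3 fast=6: a[fast]=0, fast++

[2, 5, 8, 0, 0, 0, 0]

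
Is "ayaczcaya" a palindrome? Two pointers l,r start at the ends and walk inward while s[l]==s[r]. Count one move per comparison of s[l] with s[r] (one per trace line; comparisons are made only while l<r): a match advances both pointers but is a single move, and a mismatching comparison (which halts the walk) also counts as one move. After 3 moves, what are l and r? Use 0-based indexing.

[0,8] 'a'=='a' → l++,r--
[1,7] 'y'=='y' → l++,r--
[2,6] 'a'=='a' → l++,r--

l=3, r=5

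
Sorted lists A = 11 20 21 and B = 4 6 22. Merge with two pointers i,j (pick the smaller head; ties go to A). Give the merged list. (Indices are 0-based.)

[i=0,j=0] A[i]=11>B[j]=4 take 4 → j++
[i=0,j=1] A[i]=11>B[j]=6 take 6 → j++
[i=0,j=2] A[i]=11<=B[j]=22 take 11 → i++
[i=1,j=2] A[i]=20<=B[j]=22 take 20 → i++
[i=2,j=2] A[i]=21<=B[j]=22 take 21 → i++
[i=3,j=2] A done, take B[j]=22 → j++

[4, 6, 11, 20, 21, 22]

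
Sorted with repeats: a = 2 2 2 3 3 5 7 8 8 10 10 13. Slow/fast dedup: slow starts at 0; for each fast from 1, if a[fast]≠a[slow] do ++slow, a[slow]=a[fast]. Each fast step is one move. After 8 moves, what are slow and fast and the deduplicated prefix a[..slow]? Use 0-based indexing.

(s=0,f=1) a[fast]=2=a[slow] dup → fast++
(s=0,f=2) a[fast]=2=a[slow] dup → fast++
(s=0,f=3) a[fast]=3≠a[slow]=2 write a[1]=3 → slow++,fast++
(s=1,f=4) a[fast]=3=a[slow] dup → fast++
(s=1,f=5) a[fast]=5≠a[slow]=3 write a[2]=5 → slow++,fast++
(s=2,f=6) a[fast]=7≠a[slow]=5 write a[3]=7 → slow++,fast++
(s=3,f=7) a[fast]=8≠a[slow]=7 write a[4]=8 → slow++,fast++
(s=4,f=8) a[fast]=8=a[slow] dup → fast++

slow=4, fast=9, prefix=[2, 3, 5, 7, 8]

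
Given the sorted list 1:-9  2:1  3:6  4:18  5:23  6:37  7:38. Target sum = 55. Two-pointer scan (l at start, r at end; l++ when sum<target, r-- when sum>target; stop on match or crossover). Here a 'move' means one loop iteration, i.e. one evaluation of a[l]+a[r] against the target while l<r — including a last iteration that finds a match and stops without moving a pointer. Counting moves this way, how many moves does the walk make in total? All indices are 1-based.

[1,7] -9+38=29 <55 → l++
[2,7] 1+38=39 <55 → l++
[3,7] 6+38=44 <55 → l++
[4,7] 18+38=56 >55 → r--
[4,6] 18+37=55 → found

5 moves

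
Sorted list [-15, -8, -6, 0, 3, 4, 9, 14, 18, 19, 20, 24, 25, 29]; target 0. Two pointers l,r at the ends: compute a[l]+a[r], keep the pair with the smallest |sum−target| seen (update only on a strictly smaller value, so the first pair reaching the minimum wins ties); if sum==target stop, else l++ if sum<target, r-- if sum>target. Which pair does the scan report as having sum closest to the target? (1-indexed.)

l=1 r=14: -15+29=14 d=14 *, r--
l=1 r=13: -15+25=10 d=10 *, r--
l=1 r=12: -15+24=9 d=9 *, r--
l=1 r=11: -15+20=5 d=5 *, r--
l=1 r=10: -15+19=4 d=4 *, r--
l=1 r=9: -15+18=3 d=3 *, r--
l=1 r=8: -15+14=-1 d=1 *, l++
l=2 r=8: -8+14=6 d=6, r--
l=2 r=7: -8+9=1 d=1, r--
l=2 r=6: -8+4=-4 d=4, l++
l=3 r=6: -6+4=-2 d=2, l++
l=4 r=6: 0+4=4 d=4, r--
l=4 r=5: 0+3=3 d=3, r--

pair (-15, 14) with sum -1 (|Δ|=1)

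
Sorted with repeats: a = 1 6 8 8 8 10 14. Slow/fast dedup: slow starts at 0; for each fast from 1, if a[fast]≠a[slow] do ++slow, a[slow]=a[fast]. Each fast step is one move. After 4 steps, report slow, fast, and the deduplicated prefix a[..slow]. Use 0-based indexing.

slow=0 fast=1: a[fast]=6≠a[slow]=1 write a[1]=6, slow++,fast++
slow=1 fast=2: a[fast]=8≠a[slow]=6 write a[2]=8, slow++,fast++
slow=2 fast=3: a[fast]=8=a[slow] dup, fast++
slow=2 fast=4: a[fast]=8=a[slow] dup, fast++

slow=2, fast=5, prefix=[1, 6, 8]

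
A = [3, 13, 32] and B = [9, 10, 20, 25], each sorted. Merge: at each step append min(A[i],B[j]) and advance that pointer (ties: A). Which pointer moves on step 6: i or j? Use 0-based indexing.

j

[i=0,j=0] A[i]=3<=B[j]=9 take 3 → i++
[i=1,j=0] A[i]=13>B[j]=9 take 9 → j++
[i=1,j=1] A[i]=13>B[j]=10 take 10 → j++
[i=1,j=2] A[i]=13<=B[j]=20 take 13 → i++
[i=2,j=2] A[i]=32>B[j]=20 take 20 → j++
[i=2,j=3] A[i]=32>B[j]=25 take 25 → j++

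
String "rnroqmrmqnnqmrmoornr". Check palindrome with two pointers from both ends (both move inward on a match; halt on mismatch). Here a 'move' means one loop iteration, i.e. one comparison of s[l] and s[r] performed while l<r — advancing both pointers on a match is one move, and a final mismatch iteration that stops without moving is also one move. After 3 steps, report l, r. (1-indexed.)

l=4, r=17

l=1 r=20: 'r'=='r', l++,r--
l=2 r=19: 'n'=='n', l++,r--
l=3 r=18: 'r'=='r', l++,r--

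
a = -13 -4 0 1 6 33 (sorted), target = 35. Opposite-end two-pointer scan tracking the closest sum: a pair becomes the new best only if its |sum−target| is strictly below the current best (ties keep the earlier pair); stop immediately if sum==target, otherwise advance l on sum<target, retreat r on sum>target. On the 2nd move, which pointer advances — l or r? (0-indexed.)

[0,5] -13+33=20 d=15 * → l++
[1,5] -4+33=29 d=6 * → l++

l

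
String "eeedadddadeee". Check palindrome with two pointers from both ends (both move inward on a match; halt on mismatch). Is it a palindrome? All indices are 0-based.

palindrome

[0,12] 'e'=='e' → l++,r--
[1,11] 'e'=='e' → l++,r--
[2,10] 'e'=='e' → l++,r--
[3,9] 'd'=='d' → l++,r--
[4,8] 'a'=='a' → l++,r--
[5,7] 'd'=='d' → l++,r--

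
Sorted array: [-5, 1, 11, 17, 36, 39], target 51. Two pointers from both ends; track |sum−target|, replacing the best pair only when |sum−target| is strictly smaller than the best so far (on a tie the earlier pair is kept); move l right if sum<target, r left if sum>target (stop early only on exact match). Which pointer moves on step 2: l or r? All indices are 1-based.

[1,6] -5+39=34 d=17 * → l++
[2,6] 1+39=40 d=11 * → l++

l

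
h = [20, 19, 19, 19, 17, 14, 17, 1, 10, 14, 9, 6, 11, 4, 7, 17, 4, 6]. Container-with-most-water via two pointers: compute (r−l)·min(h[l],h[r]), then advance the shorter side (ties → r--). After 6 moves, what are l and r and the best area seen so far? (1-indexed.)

l=1 r=18: min(20,6)*17=102 best=102 *, r--
l=1 r=17: min(20,4)*16=64 best=102, r--
l=1 r=16: min(20,17)*15=255 best=255 *, r--
l=1 r=15: min(20,7)*14=98 best=255, r--
l=1 r=14: min(20,4)*13=52 best=255, r--
l=1 r=13: min(20,11)*12=132 best=255, r--

l=1, r=12, best area=255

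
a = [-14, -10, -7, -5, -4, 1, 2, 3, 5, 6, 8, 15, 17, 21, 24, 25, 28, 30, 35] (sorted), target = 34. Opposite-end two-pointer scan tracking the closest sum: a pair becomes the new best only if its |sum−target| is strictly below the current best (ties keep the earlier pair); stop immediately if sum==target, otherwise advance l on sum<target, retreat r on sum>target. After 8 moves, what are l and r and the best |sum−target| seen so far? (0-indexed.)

l=0 r=18: -14+35=21 d=13 *, l++
l=1 r=18: -10+35=25 d=9 *, l++
l=2 r=18: -7+35=28 d=6 *, l++
l=3 r=18: -5+35=30 d=4 *, l++
l=4 r=18: -4+35=31 d=3 *, l++
l=5 r=18: 1+35=36 d=2 *, r--
l=5 r=17: 1+30=31 d=3, l++
l=6 r=17: 2+30=32 d=2, l++

l=7, r=17, best |Δ|=2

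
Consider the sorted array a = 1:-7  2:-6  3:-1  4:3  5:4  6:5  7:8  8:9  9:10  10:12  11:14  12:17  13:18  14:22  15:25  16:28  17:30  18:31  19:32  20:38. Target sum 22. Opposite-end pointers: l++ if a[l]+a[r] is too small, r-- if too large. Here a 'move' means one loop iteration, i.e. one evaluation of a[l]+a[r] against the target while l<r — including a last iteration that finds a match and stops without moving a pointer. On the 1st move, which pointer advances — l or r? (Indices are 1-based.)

r

l=1 r=20: -7+38=31 >22, r--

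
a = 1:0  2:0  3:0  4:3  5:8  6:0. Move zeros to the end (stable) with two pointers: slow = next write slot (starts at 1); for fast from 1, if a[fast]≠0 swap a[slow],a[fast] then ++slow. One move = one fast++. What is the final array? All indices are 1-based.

[3, 8, 0, 0, 0, 0]

slow=1 fast=1: a[fast]=0, fast++
slow=1 fast=2: a[fast]=0, fast++
slow=1 fast=3: a[fast]=0, fast++
slow=1 fast=4: a[fast]=3≠0 swap→a[1]=3, slow++,fast++
slow=2 fast=5: a[fast]=8≠0 swap→a[2]=8, slow++,fast++
slow=3 fast=6: a[fast]=0, fast++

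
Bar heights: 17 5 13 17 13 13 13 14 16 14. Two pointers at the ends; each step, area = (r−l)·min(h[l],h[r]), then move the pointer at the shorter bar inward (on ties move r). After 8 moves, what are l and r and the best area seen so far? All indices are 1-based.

l=1 r=10: min(17,14)*9=126 best=126 *, r--
l=1 r=9: min(17,16)*8=128 best=128 *, r--
l=1 r=8: min(17,14)*7=98 best=128, r--
l=1 r=7: min(17,13)*6=78 best=128, r--
l=1 r=6: min(17,13)*5=65 best=128, r--
l=1 r=5: min(17,13)*4=52 best=128, r--
l=1 r=4: min(17,17)*3=51 best=128, r--
l=1 r=3: min(17,13)*2=26 best=128, r--

l=1, r=2, best area=128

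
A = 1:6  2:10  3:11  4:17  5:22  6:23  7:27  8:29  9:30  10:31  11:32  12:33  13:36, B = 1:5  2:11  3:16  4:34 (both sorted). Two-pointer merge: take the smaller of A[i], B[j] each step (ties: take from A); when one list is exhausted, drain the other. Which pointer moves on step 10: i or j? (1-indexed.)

[i=1,j=1] A[i]=6>B[j]=5 take 5 → j++
[i=1,j=2] A[i]=6<=B[j]=11 take 6 → i++
[i=2,j=2] A[i]=10<=B[j]=11 take 10 → i++
[i=3,j=2] A[i]=11<=B[j]=11 take 11 → i++
[i=4,j=2] A[i]=17>B[j]=11 take 11 → j++
[i=4,j=3] A[i]=17>B[j]=16 take 16 → j++
[i=4,j=4] A[i]=17<=B[j]=34 take 17 → i++
[i=5,j=4] A[i]=22<=B[j]=34 take 22 → i++
[i=6,j=4] A[i]=23<=B[j]=34 take 23 → i++
[i=7,j=4] A[i]=27<=B[j]=34 take 27 → i++

i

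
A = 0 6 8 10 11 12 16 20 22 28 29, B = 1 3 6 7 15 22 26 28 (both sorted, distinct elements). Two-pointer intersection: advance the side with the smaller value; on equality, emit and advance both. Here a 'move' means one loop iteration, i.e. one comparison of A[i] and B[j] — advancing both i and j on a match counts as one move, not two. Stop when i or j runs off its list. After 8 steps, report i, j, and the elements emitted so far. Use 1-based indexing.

i=1 j=1: 0<1, i++
i=2 j=1: 6>1, j++
i=2 j=2: 6>3, j++
i=2 j=3: 6==6 emit, i++,j++
i=3 j=4: 8>7, j++
i=3 j=5: 8<15, i++
i=4 j=5: 10<15, i++
i=5 j=5: 11<15, i++

i=6, j=5, emitted=[6]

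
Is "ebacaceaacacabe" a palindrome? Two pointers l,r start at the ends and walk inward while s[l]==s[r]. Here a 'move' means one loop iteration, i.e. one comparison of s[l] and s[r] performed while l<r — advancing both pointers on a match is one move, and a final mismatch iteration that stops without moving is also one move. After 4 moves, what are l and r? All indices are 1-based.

[1,15] 'e'=='e' → l++,r--
[2,14] 'b'=='b' → l++,r--
[3,13] 'a'=='a' → l++,r--
[4,12] 'c'=='c' → l++,r--

l=5, r=11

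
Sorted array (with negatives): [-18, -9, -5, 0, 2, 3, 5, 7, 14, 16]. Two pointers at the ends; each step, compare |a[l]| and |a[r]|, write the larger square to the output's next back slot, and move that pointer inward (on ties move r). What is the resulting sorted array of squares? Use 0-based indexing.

l=0 r=9: |-18|>|16| out[9]=324, l++
l=1 r=9: |-9|<=|16| out[8]=256, r--
l=1 r=8: |-9|<=|14| out[7]=196, r--
l=1 r=7: |-9|>|7| out[6]=81, l++
l=2 r=7: |-5|<=|7| out[5]=49, r--
l=2 r=6: |-5|<=|5| out[4]=25, r--
l=2 r=5: |-5|>|3| out[3]=25, l++
l=3 r=5: |0|<=|3| out[2]=9, r--
l=3 r=4: |0|<=|2| out[1]=4, r--
l=3 r=3: |0|<=|0| out[0]=0, r--

[0, 4, 9, 25, 25, 49, 81, 196, 256, 324]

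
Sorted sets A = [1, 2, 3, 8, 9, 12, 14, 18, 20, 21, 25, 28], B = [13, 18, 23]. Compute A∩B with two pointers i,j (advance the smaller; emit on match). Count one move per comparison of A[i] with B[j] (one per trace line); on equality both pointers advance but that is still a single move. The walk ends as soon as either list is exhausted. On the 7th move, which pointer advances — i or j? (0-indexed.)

j

i=0 j=0: 1<13, i++
i=1 j=0: 2<13, i++
i=2 j=0: 3<13, i++
i=3 j=0: 8<13, i++
i=4 j=0: 9<13, i++
i=5 j=0: 12<13, i++
i=6 j=0: 14>13, j++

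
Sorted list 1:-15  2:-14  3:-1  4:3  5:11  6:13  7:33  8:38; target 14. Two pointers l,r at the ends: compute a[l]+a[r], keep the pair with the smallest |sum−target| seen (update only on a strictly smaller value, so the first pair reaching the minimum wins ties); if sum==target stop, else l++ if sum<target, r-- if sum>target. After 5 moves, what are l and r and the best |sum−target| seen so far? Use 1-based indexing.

l=4, r=6, best |Δ|=2

[1,8] -15+38=23 d=9 * → r--
[1,7] -15+33=18 d=4 * → r--
[1,6] -15+13=-2 d=16 → l++
[2,6] -14+13=-1 d=15 → l++
[3,6] -1+13=12 d=2 * → l++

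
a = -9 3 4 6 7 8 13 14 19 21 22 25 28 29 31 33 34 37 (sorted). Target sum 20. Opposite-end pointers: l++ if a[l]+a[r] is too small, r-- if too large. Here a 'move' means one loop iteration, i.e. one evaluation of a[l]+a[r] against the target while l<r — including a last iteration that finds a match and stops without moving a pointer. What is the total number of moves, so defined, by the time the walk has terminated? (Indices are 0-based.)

l=0 r=17: -9+37=28 >20, r--
l=0 r=16: -9+34=25 >20, r--
l=0 r=15: -9+33=24 >20, r--
l=0 r=14: -9+31=22 >20, r--
l=0 r=13: -9+29=20, found

5 moves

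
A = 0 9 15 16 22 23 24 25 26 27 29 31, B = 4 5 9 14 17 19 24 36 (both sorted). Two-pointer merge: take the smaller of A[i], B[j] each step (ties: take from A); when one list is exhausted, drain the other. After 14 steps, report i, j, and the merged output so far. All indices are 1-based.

i=8, j=8, merged so far=[0, 4, 5, 9, 9, 14, 15, 16, 17, 19, 22, 23, 24, 24]

i=1 j=1: A[i]=0<=B[j]=4 take 0, i++
i=2 j=1: A[i]=9>B[j]=4 take 4, j++
i=2 j=2: A[i]=9>B[j]=5 take 5, j++
i=2 j=3: A[i]=9<=B[j]=9 take 9, i++
i=3 j=3: A[i]=15>B[j]=9 take 9, j++
i=3 j=4: A[i]=15>B[j]=14 take 14, j++
i=3 j=5: A[i]=15<=B[j]=17 take 15, i++
i=4 j=5: A[i]=16<=B[j]=17 take 16, i++
i=5 j=5: A[i]=22>B[j]=17 take 17, j++
i=5 j=6: A[i]=22>B[j]=19 take 19, j++
i=5 j=7: A[i]=22<=B[j]=24 take 22, i++
i=6 j=7: A[i]=23<=B[j]=24 take 23, i++
i=7 j=7: A[i]=24<=B[j]=24 take 24, i++
i=8 j=7: A[i]=25>B[j]=24 take 24, j++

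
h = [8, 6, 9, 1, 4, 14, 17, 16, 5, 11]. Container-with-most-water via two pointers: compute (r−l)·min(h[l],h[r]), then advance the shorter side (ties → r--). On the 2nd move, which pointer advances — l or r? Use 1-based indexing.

[1,10] min(8,11)*9=72 best=72 * → l++
[2,10] min(6,11)*8=48 best=72 → l++

l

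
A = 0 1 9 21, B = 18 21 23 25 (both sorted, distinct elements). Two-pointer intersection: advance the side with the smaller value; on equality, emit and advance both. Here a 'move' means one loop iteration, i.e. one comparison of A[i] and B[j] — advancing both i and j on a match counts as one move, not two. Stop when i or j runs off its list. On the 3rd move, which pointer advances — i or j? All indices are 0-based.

[i=0,j=0] 0<18 → i++
[i=1,j=0] 1<18 → i++
[i=2,j=0] 9<18 → i++

i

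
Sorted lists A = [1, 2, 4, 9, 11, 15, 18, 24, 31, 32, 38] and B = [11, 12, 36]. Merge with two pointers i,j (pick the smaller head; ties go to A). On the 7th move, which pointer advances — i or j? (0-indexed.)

j

i=0 j=0: A[i]=1<=B[j]=11 take 1, i++
i=1 j=0: A[i]=2<=B[j]=11 take 2, i++
i=2 j=0: A[i]=4<=B[j]=11 take 4, i++
i=3 j=0: A[i]=9<=B[j]=11 take 9, i++
i=4 j=0: A[i]=11<=B[j]=11 take 11, i++
i=5 j=0: A[i]=15>B[j]=11 take 11, j++
i=5 j=1: A[i]=15>B[j]=12 take 12, j++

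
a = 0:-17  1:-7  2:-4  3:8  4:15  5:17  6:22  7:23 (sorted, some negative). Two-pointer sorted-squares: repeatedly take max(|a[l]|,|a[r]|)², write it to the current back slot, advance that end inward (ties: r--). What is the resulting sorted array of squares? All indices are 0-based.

[0,7] |-17|<=|23| out[7]=529 → r--
[0,6] |-17|<=|22| out[6]=484 → r--
[0,5] |-17|<=|17| out[5]=289 → r--
[0,4] |-17|>|15| out[4]=289 → l++
[1,4] |-7|<=|15| out[3]=225 → r--
[1,3] |-7|<=|8| out[2]=64 → r--
[1,2] |-7|>|-4| out[1]=49 → l++
[2,2] |-4|<=|-4| out[0]=16 → r--

[16, 49, 64, 225, 289, 289, 484, 529]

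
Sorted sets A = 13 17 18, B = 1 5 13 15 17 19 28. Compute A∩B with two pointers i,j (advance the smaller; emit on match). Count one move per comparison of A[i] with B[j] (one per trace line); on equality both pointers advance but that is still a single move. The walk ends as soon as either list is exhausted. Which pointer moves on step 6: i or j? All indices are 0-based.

i

[i=0,j=0] 13>1 → j++
[i=0,j=1] 13>5 → j++
[i=0,j=2] 13==13 emit → i++,j++
[i=1,j=3] 17>15 → j++
[i=1,j=4] 17==17 emit → i++,j++
[i=2,j=5] 18<19 → i++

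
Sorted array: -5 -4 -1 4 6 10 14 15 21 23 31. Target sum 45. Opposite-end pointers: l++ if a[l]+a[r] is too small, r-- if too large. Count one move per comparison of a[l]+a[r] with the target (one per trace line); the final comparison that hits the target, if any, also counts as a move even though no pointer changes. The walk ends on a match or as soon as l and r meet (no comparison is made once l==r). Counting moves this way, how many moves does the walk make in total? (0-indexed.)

[0,10] -5+31=26 <45 → l++
[1,10] -4+31=27 <45 → l++
[2,10] -1+31=30 <45 → l++
[3,10] 4+31=35 <45 → l++
[4,10] 6+31=37 <45 → l++
[5,10] 10+31=41 <45 → l++
[6,10] 14+31=45 → found

7 moves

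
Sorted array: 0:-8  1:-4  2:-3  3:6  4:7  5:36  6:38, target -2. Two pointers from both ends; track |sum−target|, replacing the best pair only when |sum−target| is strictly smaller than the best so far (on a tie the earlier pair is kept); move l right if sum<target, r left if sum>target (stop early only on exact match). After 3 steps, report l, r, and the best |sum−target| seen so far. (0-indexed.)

l=0, r=3, best |Δ|=1

[0,6] -8+38=30 d=32 * → r--
[0,5] -8+36=28 d=30 * → r--
[0,4] -8+7=-1 d=1 * → r--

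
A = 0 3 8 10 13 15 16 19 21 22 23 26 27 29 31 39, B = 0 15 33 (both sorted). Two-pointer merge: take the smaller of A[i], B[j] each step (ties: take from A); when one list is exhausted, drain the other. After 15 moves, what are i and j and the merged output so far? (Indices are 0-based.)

i=0 j=0: A[i]=0<=B[j]=0 take 0, i++
i=1 j=0: A[i]=3>B[j]=0 take 0, j++
i=1 j=1: A[i]=3<=B[j]=15 take 3, i++
i=2 j=1: A[i]=8<=B[j]=15 take 8, i++
i=3 j=1: A[i]=10<=B[j]=15 take 10, i++
i=4 j=1: A[i]=13<=B[j]=15 take 13, i++
i=5 j=1: A[i]=15<=B[j]=15 take 15, i++
i=6 j=1: A[i]=16>B[j]=15 take 15, j++
i=6 j=2: A[i]=16<=B[j]=33 take 16, i++
i=7 j=2: A[i]=19<=B[j]=33 take 19, i++
i=8 j=2: A[i]=21<=B[j]=33 take 21, i++
i=9 j=2: A[i]=22<=B[j]=33 take 22, i++
i=10 j=2: A[i]=23<=B[j]=33 take 23, i++
i=11 j=2: A[i]=26<=B[j]=33 take 26, i++
i=12 j=2: A[i]=27<=B[j]=33 take 27, i++

i=13, j=2, merged so far=[0, 0, 3, 8, 10, 13, 15, 15, 16, 19, 21, 22, 23, 26, 27]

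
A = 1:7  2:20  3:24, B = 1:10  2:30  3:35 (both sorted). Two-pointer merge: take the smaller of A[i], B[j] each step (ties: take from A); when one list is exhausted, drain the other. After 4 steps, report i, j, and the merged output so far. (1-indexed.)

[i=1,j=1] A[i]=7<=B[j]=10 take 7 → i++
[i=2,j=1] A[i]=20>B[j]=10 take 10 → j++
[i=2,j=2] A[i]=20<=B[j]=30 take 20 → i++
[i=3,j=2] A[i]=24<=B[j]=30 take 24 → i++

i=4, j=2, merged so far=[7, 10, 20, 24]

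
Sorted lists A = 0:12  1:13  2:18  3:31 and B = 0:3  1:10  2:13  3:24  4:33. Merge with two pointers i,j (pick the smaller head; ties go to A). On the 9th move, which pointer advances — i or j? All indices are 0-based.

j

[i=0,j=0] A[i]=12>B[j]=3 take 3 → j++
[i=0,j=1] A[i]=12>B[j]=10 take 10 → j++
[i=0,j=2] A[i]=12<=B[j]=13 take 12 → i++
[i=1,j=2] A[i]=13<=B[j]=13 take 13 → i++
[i=2,j=2] A[i]=18>B[j]=13 take 13 → j++
[i=2,j=3] A[i]=18<=B[j]=24 take 18 → i++
[i=3,j=3] A[i]=31>B[j]=24 take 24 → j++
[i=3,j=4] A[i]=31<=B[j]=33 take 31 → i++
[i=4,j=4] A done, take B[j]=33 → j++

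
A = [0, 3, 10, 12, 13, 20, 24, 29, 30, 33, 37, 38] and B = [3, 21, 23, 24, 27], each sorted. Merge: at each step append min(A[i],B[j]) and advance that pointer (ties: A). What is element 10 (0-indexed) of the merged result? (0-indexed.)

[i=0,j=0] A[i]=0<=B[j]=3 take 0 → i++
[i=1,j=0] A[i]=3<=B[j]=3 take 3 → i++
[i=2,j=0] A[i]=10>B[j]=3 take 3 → j++
[i=2,j=1] A[i]=10<=B[j]=21 take 10 → i++
[i=3,j=1] A[i]=12<=B[j]=21 take 12 → i++
[i=4,j=1] A[i]=13<=B[j]=21 take 13 → i++
[i=5,j=1] A[i]=20<=B[j]=21 take 20 → i++
[i=6,j=1] A[i]=24>B[j]=21 take 21 → j++
[i=6,j=2] A[i]=24>B[j]=23 take 23 → j++
[i=6,j=3] A[i]=24<=B[j]=24 take 24 → i++
[i=7,j=3] A[i]=29>B[j]=24 take 24 → j++
[i=7,j=4] A[i]=29>B[j]=27 take 27 → j++
[i=7,j=5] B done, take A[i]=29 → i++
[i=8,j=5] B done, take A[i]=30 → i++
[i=9,j=5] B done, take A[i]=33 → i++
[i=10,j=5] B done, take A[i]=37 → i++
[i=11,j=5] B done, take A[i]=38 → i++

merged[10] = 24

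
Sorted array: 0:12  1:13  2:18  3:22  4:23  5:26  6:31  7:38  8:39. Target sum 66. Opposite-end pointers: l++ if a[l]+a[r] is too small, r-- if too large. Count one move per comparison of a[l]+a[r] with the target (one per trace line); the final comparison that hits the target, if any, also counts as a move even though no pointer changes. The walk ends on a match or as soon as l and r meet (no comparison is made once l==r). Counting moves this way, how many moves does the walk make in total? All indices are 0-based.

8 moves

[0,8] 12+39=51 <66 → l++
[1,8] 13+39=52 <66 → l++
[2,8] 18+39=57 <66 → l++
[3,8] 22+39=61 <66 → l++
[4,8] 23+39=62 <66 → l++
[5,8] 26+39=65 <66 → l++
[6,8] 31+39=70 >66 → r--
[6,7] 31+38=69 >66 → r--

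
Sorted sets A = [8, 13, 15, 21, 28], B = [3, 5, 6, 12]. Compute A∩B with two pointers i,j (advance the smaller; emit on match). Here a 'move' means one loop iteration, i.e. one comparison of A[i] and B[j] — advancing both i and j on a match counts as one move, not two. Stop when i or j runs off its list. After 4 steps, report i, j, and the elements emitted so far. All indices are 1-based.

i=1 j=1: 8>3, j++
i=1 j=2: 8>5, j++
i=1 j=3: 8>6, j++
i=1 j=4: 8<12, i++

i=2, j=4, emitted=[]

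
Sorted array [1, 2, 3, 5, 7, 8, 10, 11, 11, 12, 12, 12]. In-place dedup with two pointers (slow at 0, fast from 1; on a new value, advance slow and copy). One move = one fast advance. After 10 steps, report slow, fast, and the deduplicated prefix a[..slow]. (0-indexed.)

(s=0,f=1) a[fast]=2≠a[slow]=1 write a[1]=2 → slow++,fast++
(s=1,f=2) a[fast]=3≠a[slow]=2 write a[2]=3 → slow++,fast++
(s=2,f=3) a[fast]=5≠a[slow]=3 write a[3]=5 → slow++,fast++
(s=3,f=4) a[fast]=7≠a[slow]=5 write a[4]=7 → slow++,fast++
(s=4,f=5) a[fast]=8≠a[slow]=7 write a[5]=8 → slow++,fast++
(s=5,f=6) a[fast]=10≠a[slow]=8 write a[6]=10 → slow++,fast++
(s=6,f=7) a[fast]=11≠a[slow]=10 write a[7]=11 → slow++,fast++
(s=7,f=8) a[fast]=11=a[slow] dup → fast++
(s=7,f=9) a[fast]=12≠a[slow]=11 write a[8]=12 → slow++,fast++
(s=8,f=10) a[fast]=12=a[slow] dup → fast++

slow=8, fast=11, prefix=[1, 2, 3, 5, 7, 8, 10, 11, 12]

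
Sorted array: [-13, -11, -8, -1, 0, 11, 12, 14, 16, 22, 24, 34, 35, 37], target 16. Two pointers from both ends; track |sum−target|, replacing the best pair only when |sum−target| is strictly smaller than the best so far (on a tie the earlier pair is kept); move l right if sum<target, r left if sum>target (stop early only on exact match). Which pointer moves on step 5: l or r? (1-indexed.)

l

l=1 r=14: -13+37=24 d=8 *, r--
l=1 r=13: -13+35=22 d=6 *, r--
l=1 r=12: -13+34=21 d=5 *, r--
l=1 r=11: -13+24=11 d=5, l++
l=2 r=11: -11+24=13 d=3 *, l++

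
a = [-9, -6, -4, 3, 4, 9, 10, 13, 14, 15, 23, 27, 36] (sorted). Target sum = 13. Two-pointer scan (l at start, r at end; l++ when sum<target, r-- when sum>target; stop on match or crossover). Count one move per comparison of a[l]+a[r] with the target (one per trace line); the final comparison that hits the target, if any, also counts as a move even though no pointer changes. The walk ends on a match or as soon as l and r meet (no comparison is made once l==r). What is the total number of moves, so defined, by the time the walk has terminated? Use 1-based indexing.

l=1 r=13: -9+36=27 >13, r--
l=1 r=12: -9+27=18 >13, r--
l=1 r=11: -9+23=14 >13, r--
l=1 r=10: -9+15=6 <13, l++
l=2 r=10: -6+15=9 <13, l++
l=3 r=10: -4+15=11 <13, l++
l=4 r=10: 3+15=18 >13, r--
l=4 r=9: 3+14=17 >13, r--
l=4 r=8: 3+13=16 >13, r--
l=4 r=7: 3+10=13, found

10 moves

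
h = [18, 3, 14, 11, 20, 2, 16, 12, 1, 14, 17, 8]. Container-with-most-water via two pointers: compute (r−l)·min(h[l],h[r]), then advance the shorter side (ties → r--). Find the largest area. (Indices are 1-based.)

max area = 170

[1,12] min(18,8)*11=88 best=88 * → r--
[1,11] min(18,17)*10=170 best=170 * → r--
[1,10] min(18,14)*9=126 best=170 → r--
[1,9] min(18,1)*8=8 best=170 → r--
[1,8] min(18,12)*7=84 best=170 → r--
[1,7] min(18,16)*6=96 best=170 → r--
[1,6] min(18,2)*5=10 best=170 → r--
[1,5] min(18,20)*4=72 best=170 → l++
[2,5] min(3,20)*3=9 best=170 → l++
[3,5] min(14,20)*2=28 best=170 → l++
[4,5] min(11,20)*1=11 best=170 → l++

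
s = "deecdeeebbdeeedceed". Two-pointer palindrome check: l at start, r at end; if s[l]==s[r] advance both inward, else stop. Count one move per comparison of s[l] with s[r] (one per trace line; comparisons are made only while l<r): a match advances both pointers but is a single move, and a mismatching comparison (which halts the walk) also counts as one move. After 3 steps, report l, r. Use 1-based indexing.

l=4, r=16

[1,19] 'd'=='d' → l++,r--
[2,18] 'e'=='e' → l++,r--
[3,17] 'e'=='e' → l++,r--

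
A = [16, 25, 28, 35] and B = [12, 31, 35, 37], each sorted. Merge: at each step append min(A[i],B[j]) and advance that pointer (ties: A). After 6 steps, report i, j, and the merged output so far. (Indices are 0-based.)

i=0 j=0: A[i]=16>B[j]=12 take 12, j++
i=0 j=1: A[i]=16<=B[j]=31 take 16, i++
i=1 j=1: A[i]=25<=B[j]=31 take 25, i++
i=2 j=1: A[i]=28<=B[j]=31 take 28, i++
i=3 j=1: A[i]=35>B[j]=31 take 31, j++
i=3 j=2: A[i]=35<=B[j]=35 take 35, i++

i=4, j=2, merged so far=[12, 16, 25, 28, 31, 35]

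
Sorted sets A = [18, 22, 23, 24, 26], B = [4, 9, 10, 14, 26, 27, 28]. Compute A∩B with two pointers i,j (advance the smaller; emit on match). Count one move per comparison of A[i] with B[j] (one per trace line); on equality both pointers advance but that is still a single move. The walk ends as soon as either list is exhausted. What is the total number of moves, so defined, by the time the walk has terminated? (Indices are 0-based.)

9 moves

i=0 j=0: 18>4, j++
i=0 j=1: 18>9, j++
i=0 j=2: 18>10, j++
i=0 j=3: 18>14, j++
i=0 j=4: 18<26, i++
i=1 j=4: 22<26, i++
i=2 j=4: 23<26, i++
i=3 j=4: 24<26, i++
i=4 j=4: 26==26 emit, i++,j++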